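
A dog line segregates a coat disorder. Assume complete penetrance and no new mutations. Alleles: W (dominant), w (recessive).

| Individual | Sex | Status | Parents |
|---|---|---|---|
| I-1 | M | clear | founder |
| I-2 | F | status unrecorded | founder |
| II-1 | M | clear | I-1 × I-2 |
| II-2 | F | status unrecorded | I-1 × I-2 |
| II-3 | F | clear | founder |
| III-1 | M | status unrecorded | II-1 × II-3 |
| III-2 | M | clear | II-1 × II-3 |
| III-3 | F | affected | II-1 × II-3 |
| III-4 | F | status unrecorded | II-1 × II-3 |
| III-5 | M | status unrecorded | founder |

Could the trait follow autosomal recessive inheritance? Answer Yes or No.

A consistent assignment under autosomal recessive exists: I-1 WW, I-2 Ww, II-1 Ww, II-2 WW, II-3 Ww, III-1 WW, III-2 WW, III-3 ww, III-4 WW, III-5 WW.
In this assignment every recorded phenotype matches its genotype and every non-founder's genotype is obtainable from its parents' genotypes, so the pedigree is consistent.

Yes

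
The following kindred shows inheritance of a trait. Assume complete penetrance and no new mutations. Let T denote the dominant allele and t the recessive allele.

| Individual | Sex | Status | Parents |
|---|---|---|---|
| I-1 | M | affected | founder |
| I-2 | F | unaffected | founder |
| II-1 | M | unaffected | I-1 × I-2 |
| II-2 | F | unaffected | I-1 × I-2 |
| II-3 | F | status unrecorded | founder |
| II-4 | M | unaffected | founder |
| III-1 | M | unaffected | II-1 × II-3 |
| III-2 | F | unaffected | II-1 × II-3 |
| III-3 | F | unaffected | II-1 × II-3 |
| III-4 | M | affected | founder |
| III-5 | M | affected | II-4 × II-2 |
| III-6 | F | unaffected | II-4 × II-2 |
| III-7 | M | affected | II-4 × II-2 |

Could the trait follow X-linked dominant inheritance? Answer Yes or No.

Under X-linked dominant, II-2 (unaffected, female) cannot arise from I-1 (affected) × I-2 (unaffected).

No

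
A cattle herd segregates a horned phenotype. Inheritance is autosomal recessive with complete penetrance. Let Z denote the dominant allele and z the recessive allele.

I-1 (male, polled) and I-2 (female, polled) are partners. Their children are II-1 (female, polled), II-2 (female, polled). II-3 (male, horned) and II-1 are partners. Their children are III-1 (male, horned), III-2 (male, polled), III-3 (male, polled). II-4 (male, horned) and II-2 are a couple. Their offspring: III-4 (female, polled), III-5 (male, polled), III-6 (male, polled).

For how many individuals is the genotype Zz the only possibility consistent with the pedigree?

6

Obligate heterozygotes: II-1 is polled so carries Z and passed z to III-1 (zz), so II-1 is Zz; III-2 is polled so carries Z and received z from II-3 (zz), so III-2 is Zz; III-3 is polled so carries Z and received z from II-3 (zz), so III-3 is Zz; III-4 is polled so carries Z and received z from II-4 (zz), so III-4 is Zz; III-5 is polled so carries Z and received z from II-4 (zz), so III-5 is Zz; III-6 is polled so carries Z and received z from II-4 (zz), so III-6 is Zz.
Every other individual is either homozygous by phenotype or has at least one consistent homozygous assignment, so the count is 6.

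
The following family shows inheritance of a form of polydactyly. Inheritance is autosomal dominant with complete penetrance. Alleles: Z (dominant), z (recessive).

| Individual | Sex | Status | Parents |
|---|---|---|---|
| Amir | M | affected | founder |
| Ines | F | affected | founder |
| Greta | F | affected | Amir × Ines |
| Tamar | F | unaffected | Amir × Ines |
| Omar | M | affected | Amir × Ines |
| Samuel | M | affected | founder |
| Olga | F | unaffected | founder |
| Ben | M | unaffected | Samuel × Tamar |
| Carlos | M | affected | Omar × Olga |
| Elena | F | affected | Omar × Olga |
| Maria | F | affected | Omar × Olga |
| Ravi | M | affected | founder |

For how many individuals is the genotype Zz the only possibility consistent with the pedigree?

6

Obligate heterozygotes: Amir is affected so carries Z and passed z to Tamar (zz), so Amir is Zz; Ines is affected so carries Z and passed z to Tamar (zz), so Ines is Zz; Samuel is affected so carries Z and passed z to Ben (zz), so Samuel is Zz; Carlos is affected so carries Z and received z from Olga (zz), so Carlos is Zz; Elena is affected so carries Z and received z from Olga (zz), so Elena is Zz; Maria is affected so carries Z and received z from Olga (zz), so Maria is Zz.
Every other individual is either homozygous by phenotype or has at least one consistent homozygous assignment, so the count is 6.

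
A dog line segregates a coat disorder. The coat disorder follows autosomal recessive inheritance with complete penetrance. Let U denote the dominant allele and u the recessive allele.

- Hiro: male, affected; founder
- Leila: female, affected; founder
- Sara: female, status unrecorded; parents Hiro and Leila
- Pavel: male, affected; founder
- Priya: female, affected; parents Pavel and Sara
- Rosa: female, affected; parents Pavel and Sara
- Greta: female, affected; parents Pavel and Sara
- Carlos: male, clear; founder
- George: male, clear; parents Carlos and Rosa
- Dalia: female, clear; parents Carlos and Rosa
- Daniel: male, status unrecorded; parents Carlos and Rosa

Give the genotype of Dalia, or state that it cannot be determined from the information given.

From phenotype alone, Dalia is UU or Uu.
Dalia is clear so carries U and received u from Rosa (uu), so Dalia is Uu.

Uu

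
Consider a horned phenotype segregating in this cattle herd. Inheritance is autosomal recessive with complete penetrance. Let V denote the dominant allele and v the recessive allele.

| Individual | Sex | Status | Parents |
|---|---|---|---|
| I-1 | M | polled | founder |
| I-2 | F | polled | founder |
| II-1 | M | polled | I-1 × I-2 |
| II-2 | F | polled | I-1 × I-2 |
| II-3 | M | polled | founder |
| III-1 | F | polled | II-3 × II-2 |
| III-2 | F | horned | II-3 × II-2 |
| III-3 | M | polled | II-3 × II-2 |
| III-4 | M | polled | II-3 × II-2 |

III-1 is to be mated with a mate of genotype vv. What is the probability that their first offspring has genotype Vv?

2/3

II-3 is polled so carries V and passed v to III-2 (vv), so II-3 is Vv.
II-2 is polled so carries V and passed v to III-2 (vv), so II-2 is Vv.
III-1 is a polled offspring of II-3 (Vv) × II-2 (Vv), whose cross gives 1/4 VV : 1/2 Vv : 1/4 vv; conditioning on being polled, III-1 is VV with probability 1/3, Vv with probability 2/3.
Summing over parental genotype combinations, P(offspring has genotype Vv) = 1/3·1 + 2/3·1/2 = 2/3.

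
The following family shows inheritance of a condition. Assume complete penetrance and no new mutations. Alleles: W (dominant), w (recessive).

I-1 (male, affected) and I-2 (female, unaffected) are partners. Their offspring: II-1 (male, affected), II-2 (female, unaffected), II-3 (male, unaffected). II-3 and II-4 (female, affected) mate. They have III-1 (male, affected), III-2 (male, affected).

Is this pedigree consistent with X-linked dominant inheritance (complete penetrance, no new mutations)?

Under X-linked dominant, II-1 (affected, male) cannot arise from I-1 (affected) × I-2 (unaffected).

No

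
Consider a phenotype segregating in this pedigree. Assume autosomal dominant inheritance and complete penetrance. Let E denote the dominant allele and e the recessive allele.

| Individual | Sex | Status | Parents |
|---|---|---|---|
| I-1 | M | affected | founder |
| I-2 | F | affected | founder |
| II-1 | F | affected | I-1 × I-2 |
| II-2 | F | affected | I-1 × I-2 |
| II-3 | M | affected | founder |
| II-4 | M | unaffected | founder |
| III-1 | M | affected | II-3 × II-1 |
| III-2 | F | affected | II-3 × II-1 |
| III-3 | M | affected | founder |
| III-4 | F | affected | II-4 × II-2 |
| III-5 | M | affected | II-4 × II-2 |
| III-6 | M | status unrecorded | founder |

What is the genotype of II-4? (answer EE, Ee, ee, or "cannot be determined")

II-4 is unaffected, so II-4 is ee.

ee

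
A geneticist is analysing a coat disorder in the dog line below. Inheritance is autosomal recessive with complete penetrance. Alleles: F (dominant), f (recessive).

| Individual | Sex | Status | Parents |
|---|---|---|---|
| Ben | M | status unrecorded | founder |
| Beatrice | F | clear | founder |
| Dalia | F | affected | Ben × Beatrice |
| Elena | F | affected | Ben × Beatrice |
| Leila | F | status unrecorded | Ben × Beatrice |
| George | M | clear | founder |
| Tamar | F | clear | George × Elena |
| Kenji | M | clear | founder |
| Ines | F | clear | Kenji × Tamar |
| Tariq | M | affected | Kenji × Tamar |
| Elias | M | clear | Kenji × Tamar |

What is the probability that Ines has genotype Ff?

Kenji is clear so carries F and passed f to Tariq (ff), so Kenji is Ff.
Tamar is clear so carries F and received f from Elena (ff), so Tamar is Ff.
Their cross gives offspring ratios 1/4 FF : 1/2 Ff : 1/4 ff. Conditioning on Ines being clear, P(Ff) = 1/2 / 3/4 = 2/3.

2/3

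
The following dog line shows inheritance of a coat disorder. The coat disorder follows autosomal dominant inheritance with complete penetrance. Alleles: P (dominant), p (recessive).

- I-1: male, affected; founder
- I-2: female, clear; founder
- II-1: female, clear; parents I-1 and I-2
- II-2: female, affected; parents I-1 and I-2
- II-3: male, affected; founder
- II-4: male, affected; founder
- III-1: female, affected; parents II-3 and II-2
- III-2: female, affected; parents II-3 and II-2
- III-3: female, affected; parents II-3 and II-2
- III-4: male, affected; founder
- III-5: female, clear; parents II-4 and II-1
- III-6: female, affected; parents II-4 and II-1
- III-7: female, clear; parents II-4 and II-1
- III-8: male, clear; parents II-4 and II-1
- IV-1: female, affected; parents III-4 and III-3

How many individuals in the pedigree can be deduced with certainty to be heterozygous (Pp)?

Obligate heterozygotes: I-1 is affected so carries P and passed p to II-1 (pp), so I-1 is Pp; II-2 is affected so carries P and received p from I-2 (pp), so II-2 is Pp; II-4 is affected so carries P and passed p to III-5 (pp), so II-4 is Pp; III-6 is affected so carries P and received p from II-1 (pp), so III-6 is Pp.
Every other individual is either homozygous by phenotype or has at least one consistent homozygous assignment, so the count is 4.

4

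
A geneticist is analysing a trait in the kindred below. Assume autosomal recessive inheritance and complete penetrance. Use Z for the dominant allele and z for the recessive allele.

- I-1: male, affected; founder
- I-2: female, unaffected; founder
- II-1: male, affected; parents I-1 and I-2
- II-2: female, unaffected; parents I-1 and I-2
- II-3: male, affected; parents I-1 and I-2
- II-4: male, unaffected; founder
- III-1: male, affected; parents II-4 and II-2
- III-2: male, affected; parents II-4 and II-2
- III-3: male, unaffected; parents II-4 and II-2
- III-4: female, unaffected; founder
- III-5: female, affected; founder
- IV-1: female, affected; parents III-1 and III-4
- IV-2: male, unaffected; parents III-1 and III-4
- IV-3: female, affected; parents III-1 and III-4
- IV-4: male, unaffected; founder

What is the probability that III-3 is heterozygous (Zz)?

II-4 is unaffected so carries Z and passed z to III-1 (zz), so II-4 is Zz.
II-2 is unaffected so carries Z and received z from I-1 (zz), so II-2 is Zz.
Their cross gives offspring ratios 1/4 ZZ : 1/2 Zz : 1/4 zz. Conditioning on III-3 being unaffected, P(Zz) = 1/2 / 3/4 = 2/3.

2/3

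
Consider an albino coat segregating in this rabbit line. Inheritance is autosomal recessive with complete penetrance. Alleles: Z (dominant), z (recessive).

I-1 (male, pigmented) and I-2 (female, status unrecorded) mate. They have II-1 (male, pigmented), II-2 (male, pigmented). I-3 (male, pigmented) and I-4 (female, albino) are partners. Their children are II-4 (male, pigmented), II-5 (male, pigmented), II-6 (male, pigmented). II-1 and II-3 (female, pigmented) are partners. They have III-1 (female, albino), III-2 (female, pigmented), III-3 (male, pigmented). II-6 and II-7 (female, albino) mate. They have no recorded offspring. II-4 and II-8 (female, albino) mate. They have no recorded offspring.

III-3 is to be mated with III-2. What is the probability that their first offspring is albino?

II-1 is pigmented so carries Z and passed z to III-1 (zz), so II-1 is Zz.
II-3 is pigmented so carries Z and passed z to III-1 (zz), so II-3 is Zz.
III-3 is a pigmented offspring of II-1 (Zz) × II-3 (Zz), whose cross gives 1/4 ZZ : 1/2 Zz : 1/4 zz; conditioning on being pigmented, III-3 is ZZ with probability 1/3, Zz with probability 2/3.
III-2 is a pigmented offspring of II-1 (Zz) × II-3 (Zz), whose cross gives 1/4 ZZ : 1/2 Zz : 1/4 zz; conditioning on being pigmented, III-2 is ZZ with probability 1/3, Zz with probability 2/3.
Summing over parental genotype combinations, P(offspring is albino) = 4/9·1/4 = 1/9.

1/9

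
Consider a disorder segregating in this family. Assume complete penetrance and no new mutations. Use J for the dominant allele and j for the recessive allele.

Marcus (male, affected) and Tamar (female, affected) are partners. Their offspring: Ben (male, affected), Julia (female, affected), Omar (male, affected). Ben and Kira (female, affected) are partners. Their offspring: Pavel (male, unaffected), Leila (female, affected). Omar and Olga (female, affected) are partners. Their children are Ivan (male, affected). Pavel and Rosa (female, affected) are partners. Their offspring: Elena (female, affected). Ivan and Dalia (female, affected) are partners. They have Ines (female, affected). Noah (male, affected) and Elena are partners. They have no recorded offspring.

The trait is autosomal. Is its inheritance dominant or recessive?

dominant

Ben and Kira are both affected yet have an unaffected child Pavel. Under a recessive model two affected parents are homozygous and every child would be affected, so the trait cannot be recessive.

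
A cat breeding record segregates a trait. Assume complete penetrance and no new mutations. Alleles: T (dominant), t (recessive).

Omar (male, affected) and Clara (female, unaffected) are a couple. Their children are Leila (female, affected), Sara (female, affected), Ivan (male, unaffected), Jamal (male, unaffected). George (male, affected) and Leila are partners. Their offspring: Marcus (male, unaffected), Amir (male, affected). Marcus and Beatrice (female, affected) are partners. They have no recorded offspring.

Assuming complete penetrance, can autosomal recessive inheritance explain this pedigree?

No

Under autosomal recessive, Marcus (unaffected, male) cannot arise from George (affected) × Leila (affected).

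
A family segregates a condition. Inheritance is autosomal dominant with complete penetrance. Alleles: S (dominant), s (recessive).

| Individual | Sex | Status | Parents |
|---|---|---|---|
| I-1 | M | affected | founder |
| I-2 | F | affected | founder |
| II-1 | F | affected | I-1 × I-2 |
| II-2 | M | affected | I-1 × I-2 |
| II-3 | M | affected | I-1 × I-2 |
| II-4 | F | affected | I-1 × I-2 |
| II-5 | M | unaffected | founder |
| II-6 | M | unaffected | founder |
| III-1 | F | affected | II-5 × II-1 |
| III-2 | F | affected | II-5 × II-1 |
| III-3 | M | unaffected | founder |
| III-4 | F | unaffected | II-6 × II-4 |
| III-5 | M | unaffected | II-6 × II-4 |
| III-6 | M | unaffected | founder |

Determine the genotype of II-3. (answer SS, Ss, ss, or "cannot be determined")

cannot be determined

II-3's phenotype allows SS or Ss, and no parent or child forces a single allele at both positions; consistent genotype assignments exist with II-3 as SS or Ss.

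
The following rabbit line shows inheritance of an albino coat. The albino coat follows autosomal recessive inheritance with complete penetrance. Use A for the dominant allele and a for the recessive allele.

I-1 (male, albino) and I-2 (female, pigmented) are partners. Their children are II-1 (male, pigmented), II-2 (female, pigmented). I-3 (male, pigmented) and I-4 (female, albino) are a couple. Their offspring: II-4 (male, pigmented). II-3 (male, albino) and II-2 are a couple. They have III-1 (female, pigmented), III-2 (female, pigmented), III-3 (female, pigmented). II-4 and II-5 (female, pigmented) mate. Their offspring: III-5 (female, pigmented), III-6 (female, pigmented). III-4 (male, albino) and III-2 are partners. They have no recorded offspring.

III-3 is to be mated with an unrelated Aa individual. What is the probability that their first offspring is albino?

III-3 is pigmented so carries A and received a from II-3 (aa), so III-3 is Aa.
The cross gives 1/4 AA : 1/2 Aa : 1/4 aa, so P(offspring is albino) = 1/4.

1/4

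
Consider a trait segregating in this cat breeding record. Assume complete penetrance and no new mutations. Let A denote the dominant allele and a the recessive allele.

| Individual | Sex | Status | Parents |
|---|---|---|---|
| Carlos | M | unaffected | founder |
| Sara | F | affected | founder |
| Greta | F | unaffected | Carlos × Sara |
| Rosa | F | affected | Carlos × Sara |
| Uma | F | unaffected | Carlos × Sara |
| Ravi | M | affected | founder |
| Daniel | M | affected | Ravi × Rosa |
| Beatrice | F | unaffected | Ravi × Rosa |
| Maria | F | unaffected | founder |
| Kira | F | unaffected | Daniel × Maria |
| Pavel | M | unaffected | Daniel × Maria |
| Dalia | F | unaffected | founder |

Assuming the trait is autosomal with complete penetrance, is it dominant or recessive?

Ravi and Rosa are both affected yet have an unaffected child Beatrice. Under a recessive model two affected parents are homozygous and every child would be affected, so the trait cannot be recessive.

dominant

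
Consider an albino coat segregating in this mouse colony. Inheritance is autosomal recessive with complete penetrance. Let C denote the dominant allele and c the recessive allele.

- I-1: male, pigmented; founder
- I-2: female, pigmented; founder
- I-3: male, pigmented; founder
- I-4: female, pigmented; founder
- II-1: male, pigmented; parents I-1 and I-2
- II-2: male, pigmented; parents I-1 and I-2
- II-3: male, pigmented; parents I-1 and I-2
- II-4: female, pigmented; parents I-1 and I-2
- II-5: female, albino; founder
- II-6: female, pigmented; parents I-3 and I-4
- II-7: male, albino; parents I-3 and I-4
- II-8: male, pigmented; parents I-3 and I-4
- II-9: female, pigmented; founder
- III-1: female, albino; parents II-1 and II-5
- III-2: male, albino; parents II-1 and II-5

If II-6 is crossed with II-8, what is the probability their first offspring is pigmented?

8/9

I-3 is pigmented so carries C and passed c to II-7 (cc), so I-3 is Cc.
I-4 is pigmented so carries C and passed c to II-7 (cc), so I-4 is Cc.
II-6 is a pigmented offspring of I-3 (Cc) × I-4 (Cc), whose cross gives 1/4 CC : 1/2 Cc : 1/4 cc; conditioning on being pigmented, II-6 is CC with probability 1/3, Cc with probability 2/3.
II-8 is a pigmented offspring of I-3 (Cc) × I-4 (Cc), whose cross gives 1/4 CC : 1/2 Cc : 1/4 cc; conditioning on being pigmented, II-8 is CC with probability 1/3, Cc with probability 2/3.
Summing over parental genotype combinations, P(offspring is pigmented) = 1/9·1 + 2/9·1 + 2/9·1 + 4/9·3/4 = 8/9.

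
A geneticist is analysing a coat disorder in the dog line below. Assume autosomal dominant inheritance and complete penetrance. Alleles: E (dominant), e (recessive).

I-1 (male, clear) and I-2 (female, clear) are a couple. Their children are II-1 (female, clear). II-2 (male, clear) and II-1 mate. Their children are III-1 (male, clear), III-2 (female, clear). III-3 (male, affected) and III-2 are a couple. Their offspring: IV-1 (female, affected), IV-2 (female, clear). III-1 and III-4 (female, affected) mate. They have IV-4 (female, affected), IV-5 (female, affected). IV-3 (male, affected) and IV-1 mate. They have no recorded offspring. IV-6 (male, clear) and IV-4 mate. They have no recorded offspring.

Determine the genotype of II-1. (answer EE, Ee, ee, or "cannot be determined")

ee

II-1 is clear, so II-1 is ee.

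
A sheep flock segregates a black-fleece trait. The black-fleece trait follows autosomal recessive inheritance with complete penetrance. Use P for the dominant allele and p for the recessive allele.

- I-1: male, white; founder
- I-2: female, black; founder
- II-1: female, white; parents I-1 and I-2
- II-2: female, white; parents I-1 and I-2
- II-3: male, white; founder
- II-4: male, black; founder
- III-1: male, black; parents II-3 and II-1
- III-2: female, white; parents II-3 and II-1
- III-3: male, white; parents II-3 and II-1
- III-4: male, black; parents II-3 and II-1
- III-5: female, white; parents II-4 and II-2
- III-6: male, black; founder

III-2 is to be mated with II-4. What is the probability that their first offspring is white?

II-3 is white so carries P and passed p to III-1 (pp), so II-3 is Pp.
II-1 is white so carries P and received p from I-2 (pp), so II-1 is Pp.
III-2 is a white offspring of II-3 (Pp) × II-1 (Pp), whose cross gives 1/4 PP : 1/2 Pp : 1/4 pp; conditioning on being white, III-2 is PP with probability 1/3, Pp with probability 2/3.
II-4 is black, so II-4 is pp.
Summing over parental genotype combinations, P(offspring is white) = 1/3·1 + 2/3·1/2 = 2/3.

2/3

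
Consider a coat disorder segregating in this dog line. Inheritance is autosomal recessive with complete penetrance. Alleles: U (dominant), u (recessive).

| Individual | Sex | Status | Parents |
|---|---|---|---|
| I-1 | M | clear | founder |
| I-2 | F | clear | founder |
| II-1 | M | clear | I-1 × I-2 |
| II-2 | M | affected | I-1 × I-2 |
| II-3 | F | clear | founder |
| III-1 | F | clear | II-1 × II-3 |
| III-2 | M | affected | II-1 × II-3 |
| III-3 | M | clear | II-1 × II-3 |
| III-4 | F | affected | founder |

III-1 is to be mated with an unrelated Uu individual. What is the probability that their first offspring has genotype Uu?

II-1 is clear so carries U and passed u to III-2 (uu), so II-1 is Uu.
II-3 is clear so carries U and passed u to III-2 (uu), so II-3 is Uu.
III-1 is a clear offspring of II-1 (Uu) × II-3 (Uu), whose cross gives 1/4 UU : 1/2 Uu : 1/4 uu; conditioning on being clear, III-1 is UU with probability 1/3, Uu with probability 2/3.
Summing over parental genotype combinations, P(offspring has genotype Uu) = 1/3·1/2 + 2/3·1/2 = 1/2.

1/2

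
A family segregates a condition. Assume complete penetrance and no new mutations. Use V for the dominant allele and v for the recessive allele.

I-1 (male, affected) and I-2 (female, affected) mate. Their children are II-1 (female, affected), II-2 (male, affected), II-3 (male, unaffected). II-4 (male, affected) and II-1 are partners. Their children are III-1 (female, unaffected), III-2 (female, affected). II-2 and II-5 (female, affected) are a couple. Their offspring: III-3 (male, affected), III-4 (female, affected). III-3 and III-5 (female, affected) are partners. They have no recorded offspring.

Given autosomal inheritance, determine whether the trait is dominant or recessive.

I-1 and I-2 are both affected yet have an unaffected child II-3. Under a recessive model two affected parents are homozygous and every child would be affected, so the trait cannot be recessive.

dominant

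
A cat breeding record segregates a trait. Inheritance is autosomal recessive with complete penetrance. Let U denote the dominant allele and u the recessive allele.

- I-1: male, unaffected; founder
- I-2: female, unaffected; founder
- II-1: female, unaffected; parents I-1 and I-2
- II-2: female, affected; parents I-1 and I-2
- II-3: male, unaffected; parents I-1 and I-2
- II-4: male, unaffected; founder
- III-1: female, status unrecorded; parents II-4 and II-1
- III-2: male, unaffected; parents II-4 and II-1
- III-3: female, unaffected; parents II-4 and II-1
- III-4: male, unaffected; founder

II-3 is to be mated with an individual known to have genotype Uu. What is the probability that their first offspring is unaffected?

I-1 is unaffected so carries U and passed u to II-2 (uu), so I-1 is Uu.
I-2 is unaffected so carries U and passed u to II-2 (uu), so I-2 is Uu.
II-3 is an unaffected offspring of I-1 (Uu) × I-2 (Uu), whose cross gives 1/4 UU : 1/2 Uu : 1/4 uu; conditioning on being unaffected, II-3 is UU with probability 1/3, Uu with probability 2/3.
Summing over parental genotype combinations, P(offspring is unaffected) = 1/3·1 + 2/3·3/4 = 5/6.

5/6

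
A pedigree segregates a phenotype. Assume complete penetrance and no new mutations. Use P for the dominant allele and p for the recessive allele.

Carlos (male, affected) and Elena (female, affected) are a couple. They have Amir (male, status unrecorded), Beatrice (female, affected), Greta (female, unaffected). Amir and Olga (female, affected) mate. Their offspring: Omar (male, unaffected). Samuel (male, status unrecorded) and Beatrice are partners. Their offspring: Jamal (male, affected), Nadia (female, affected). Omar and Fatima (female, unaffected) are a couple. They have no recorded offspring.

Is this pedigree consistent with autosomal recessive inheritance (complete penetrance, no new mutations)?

Under autosomal recessive, Greta (unaffected, female) cannot arise from Carlos (affected) × Elena (affected).

No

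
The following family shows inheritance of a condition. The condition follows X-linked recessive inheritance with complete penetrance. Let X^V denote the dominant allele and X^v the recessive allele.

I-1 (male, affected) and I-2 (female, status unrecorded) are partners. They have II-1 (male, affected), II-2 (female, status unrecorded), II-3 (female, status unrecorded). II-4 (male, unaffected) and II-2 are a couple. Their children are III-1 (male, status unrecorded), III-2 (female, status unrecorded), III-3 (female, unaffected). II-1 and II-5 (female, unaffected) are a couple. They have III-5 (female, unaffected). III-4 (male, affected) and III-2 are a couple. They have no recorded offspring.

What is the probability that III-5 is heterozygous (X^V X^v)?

1

III-5 is unaffected so carries V and received v from II-1 (X^v Y), so III-5 is X^V X^v, giving P(X^V X^v) = 1.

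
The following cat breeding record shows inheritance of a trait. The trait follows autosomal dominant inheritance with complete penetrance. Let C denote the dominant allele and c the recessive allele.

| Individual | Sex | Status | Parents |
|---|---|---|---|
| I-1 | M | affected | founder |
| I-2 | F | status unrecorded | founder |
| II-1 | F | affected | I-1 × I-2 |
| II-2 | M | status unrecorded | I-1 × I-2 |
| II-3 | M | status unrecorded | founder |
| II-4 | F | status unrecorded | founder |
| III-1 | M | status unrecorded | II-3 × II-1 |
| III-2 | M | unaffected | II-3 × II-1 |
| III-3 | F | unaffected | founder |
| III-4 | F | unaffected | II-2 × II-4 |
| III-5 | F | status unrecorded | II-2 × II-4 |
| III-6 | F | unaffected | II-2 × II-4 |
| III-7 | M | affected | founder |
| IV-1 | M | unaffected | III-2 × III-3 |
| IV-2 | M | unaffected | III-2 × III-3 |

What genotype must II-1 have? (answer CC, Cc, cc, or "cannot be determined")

From phenotype alone, II-1 is CC or Cc.
II-1 is affected so carries C and passed c to III-2 (cc), so II-1 is Cc.

Cc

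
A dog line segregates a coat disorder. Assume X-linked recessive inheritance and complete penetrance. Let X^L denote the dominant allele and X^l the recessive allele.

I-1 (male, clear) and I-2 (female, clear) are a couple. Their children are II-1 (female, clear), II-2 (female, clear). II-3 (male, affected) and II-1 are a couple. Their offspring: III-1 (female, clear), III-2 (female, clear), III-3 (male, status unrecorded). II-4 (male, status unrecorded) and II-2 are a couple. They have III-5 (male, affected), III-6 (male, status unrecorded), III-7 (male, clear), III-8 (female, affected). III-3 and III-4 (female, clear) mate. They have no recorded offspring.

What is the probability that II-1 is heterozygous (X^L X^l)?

I-1 is clear, so I-1 is X^L Y.
I-2 is clear so carries L and passed l to II-2 (X^L X^l, whose L came from I-1), so I-2 is X^L X^l.
Their cross gives offspring ratios 1/2 X^L X^L : 1/2 X^L X^l. Conditioning on II-1 being clear, P(X^L X^l) = 1/2 / 1 = 1/2 before taking II-1's own offspring into account.
II-3 is affected, so II-3 is X^l Y.
Now use II-1's offspring. Probability of each recorded status — clear daughter III-1: 1/2 if II-1 is X^L X^l, 1 if X^L X^L; clear daughter III-2: 1/2 if II-1 is X^L X^l, 1 if X^L X^L. (III-3: equally likely either way, so uninformative.)
Bayes: P(X^L X^l) = 1/2·1/4 / (1/2·1/4 + 1/2·1) = 1/5.

1/5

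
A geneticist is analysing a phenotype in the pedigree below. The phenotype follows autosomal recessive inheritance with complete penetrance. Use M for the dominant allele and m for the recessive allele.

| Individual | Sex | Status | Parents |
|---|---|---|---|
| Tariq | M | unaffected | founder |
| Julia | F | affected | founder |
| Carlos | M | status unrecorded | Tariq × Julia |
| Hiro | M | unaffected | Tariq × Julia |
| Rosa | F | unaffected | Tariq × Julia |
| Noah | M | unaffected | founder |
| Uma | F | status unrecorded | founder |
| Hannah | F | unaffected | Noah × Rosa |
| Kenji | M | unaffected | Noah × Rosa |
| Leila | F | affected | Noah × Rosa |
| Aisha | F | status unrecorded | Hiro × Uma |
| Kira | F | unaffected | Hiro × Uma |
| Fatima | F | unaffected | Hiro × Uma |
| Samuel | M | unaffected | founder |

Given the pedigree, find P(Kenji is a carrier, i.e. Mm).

2/3

Noah is unaffected so carries M and passed m to Leila (mm), so Noah is Mm.
Rosa is unaffected so carries M and received m from Julia (mm), so Rosa is Mm.
Their cross gives offspring ratios 1/4 MM : 1/2 Mm : 1/4 mm. Conditioning on Kenji being unaffected, P(Mm) = 1/2 / 3/4 = 2/3.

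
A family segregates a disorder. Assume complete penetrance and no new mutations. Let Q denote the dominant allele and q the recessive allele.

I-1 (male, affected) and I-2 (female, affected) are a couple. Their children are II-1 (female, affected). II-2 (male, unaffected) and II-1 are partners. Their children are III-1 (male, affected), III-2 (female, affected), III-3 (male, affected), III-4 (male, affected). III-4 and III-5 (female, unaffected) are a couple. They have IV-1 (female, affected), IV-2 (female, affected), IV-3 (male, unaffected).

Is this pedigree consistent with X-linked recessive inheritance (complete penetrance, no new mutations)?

Under X-linked recessive, III-2 (affected, female) cannot arise from II-2 (unaffected) × II-1 (affected).

No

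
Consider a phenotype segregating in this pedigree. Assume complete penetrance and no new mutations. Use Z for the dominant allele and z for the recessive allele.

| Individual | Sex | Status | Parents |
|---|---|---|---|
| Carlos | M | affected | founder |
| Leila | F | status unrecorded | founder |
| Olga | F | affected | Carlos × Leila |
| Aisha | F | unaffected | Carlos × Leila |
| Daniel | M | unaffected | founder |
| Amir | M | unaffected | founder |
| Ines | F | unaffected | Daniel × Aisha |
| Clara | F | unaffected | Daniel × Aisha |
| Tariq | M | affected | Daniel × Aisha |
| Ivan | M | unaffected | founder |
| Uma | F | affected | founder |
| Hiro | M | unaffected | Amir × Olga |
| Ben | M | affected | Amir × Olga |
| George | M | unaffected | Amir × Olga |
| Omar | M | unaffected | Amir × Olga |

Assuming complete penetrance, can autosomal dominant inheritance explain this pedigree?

Under autosomal dominant, Tariq (affected, male) cannot arise from Daniel (unaffected) × Aisha (unaffected).

No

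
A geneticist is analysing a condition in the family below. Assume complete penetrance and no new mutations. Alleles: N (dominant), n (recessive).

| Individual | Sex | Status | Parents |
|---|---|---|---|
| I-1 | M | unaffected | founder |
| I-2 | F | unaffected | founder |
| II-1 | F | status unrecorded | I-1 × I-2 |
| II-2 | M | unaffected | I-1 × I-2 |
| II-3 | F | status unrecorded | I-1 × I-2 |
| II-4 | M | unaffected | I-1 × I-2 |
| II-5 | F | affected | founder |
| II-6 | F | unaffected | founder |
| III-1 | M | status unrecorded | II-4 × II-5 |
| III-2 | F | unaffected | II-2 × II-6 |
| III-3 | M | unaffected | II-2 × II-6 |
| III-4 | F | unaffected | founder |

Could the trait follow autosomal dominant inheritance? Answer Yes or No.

A consistent assignment under autosomal dominant exists: I-1 nn, I-2 nn, II-1 nn, II-2 nn, II-3 nn, II-4 nn, II-5 NN, II-6 nn, III-1 Nn, III-2 nn, III-3 nn, III-4 nn.
In this assignment every recorded phenotype matches its genotype and every non-founder's genotype is obtainable from its parents' genotypes, so the pedigree is consistent.

Yes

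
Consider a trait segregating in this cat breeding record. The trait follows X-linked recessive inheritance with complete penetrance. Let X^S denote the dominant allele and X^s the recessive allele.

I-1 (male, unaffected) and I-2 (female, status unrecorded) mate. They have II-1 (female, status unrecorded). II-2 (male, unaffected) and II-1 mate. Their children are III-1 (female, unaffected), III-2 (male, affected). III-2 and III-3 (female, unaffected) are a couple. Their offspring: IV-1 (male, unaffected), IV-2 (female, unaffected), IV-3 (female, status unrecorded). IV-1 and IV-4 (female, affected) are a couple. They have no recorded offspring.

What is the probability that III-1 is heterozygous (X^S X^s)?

II-2 is unaffected, so II-2 is X^S Y.
II-1 received S from I-1 (X^S Y) and passed s to III-2 (X^s Y), so II-1 is X^S X^s.
Their cross gives offspring ratios 1/2 X^S X^S : 1/2 X^S X^s. Conditioning on III-1 being unaffected, P(X^S X^s) = 1/2 / 1 = 1/2.

1/2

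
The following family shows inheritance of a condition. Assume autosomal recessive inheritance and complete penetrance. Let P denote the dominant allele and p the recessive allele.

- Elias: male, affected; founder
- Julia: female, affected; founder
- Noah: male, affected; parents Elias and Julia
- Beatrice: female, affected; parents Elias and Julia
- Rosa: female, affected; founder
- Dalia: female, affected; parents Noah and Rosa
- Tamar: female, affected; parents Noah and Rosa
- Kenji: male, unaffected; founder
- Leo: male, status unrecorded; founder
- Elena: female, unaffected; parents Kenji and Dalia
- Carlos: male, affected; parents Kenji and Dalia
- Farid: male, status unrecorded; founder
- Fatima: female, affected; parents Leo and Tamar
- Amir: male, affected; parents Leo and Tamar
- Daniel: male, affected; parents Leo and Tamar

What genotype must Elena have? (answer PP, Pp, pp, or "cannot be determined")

From phenotype alone, Elena is PP or Pp.
Elena is unaffected so carries P and received p from Dalia (pp), so Elena is Pp.

Pp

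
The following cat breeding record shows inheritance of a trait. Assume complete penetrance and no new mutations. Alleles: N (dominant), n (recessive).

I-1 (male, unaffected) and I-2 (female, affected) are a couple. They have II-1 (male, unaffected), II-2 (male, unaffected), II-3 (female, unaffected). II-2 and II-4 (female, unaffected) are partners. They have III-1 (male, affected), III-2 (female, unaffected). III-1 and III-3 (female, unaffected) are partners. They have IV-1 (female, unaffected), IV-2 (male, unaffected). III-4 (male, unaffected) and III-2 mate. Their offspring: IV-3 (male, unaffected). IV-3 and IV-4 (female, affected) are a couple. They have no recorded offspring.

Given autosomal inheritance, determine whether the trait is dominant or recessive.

II-2 and II-4 are both unaffected yet have an affected child III-1. Under dominance, an affected child requires at least one affected parent, so the trait cannot be dominant.

recessive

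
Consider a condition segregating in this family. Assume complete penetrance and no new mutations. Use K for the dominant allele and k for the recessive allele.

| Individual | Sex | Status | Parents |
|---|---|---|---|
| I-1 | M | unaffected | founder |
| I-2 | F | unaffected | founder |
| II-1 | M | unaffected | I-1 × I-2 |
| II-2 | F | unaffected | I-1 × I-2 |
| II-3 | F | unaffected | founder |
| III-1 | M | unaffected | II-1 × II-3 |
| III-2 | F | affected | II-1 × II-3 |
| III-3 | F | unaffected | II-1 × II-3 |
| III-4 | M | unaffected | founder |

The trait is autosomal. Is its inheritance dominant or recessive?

II-1 and II-3 are both unaffected yet have an affected child III-2. Under dominance, an affected child requires at least one affected parent, so the trait cannot be dominant.

recessive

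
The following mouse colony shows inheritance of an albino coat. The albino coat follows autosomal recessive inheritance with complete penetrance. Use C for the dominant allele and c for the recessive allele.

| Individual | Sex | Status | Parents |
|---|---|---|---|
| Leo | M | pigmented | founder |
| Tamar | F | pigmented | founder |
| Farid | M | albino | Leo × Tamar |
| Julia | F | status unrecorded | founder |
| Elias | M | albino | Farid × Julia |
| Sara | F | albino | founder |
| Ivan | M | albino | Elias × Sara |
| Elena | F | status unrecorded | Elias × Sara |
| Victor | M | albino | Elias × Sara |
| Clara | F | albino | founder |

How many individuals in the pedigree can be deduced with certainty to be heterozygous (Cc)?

2

Obligate heterozygotes: Leo is pigmented so carries C and passed c to Farid (cc), so Leo is Cc; Tamar is pigmented so carries C and passed c to Farid (cc), so Tamar is Cc.
Every other individual is either homozygous by phenotype or has at least one consistent homozygous assignment, so the count is 2.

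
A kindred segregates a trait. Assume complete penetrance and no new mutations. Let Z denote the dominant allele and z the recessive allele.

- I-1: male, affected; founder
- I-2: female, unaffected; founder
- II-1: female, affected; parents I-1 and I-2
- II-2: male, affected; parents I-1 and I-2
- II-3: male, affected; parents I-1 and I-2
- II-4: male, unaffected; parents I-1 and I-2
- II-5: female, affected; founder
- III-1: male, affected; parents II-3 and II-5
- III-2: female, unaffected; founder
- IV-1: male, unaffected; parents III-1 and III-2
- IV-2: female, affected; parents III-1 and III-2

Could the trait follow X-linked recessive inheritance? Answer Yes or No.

Yes

A consistent assignment under X-linked recessive exists: I-1 X^z Y, I-2 X^Z X^z, II-1 X^z X^z, II-2 X^z Y, II-3 X^z Y, II-4 X^Z Y, II-5 X^z X^z, III-1 X^z Y, III-2 X^Z X^z, IV-1 X^Z Y, IV-2 X^z X^z.
In this assignment every recorded phenotype matches its genotype and every non-founder's genotype is obtainable from its parents' genotypes, so the pedigree is consistent.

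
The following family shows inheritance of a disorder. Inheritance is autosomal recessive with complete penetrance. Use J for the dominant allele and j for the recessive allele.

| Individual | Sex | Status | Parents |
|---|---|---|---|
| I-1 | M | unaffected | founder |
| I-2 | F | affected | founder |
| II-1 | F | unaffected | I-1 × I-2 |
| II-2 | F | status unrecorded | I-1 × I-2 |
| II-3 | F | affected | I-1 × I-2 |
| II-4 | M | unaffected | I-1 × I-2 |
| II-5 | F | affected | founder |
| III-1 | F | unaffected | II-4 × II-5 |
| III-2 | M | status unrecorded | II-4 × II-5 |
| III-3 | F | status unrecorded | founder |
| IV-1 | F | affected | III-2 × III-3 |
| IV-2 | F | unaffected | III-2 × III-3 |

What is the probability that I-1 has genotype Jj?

I-1 is unaffected so carries J and passed j to II-3 (jj), so I-1 is Jj, giving P(Jj) = 1.

1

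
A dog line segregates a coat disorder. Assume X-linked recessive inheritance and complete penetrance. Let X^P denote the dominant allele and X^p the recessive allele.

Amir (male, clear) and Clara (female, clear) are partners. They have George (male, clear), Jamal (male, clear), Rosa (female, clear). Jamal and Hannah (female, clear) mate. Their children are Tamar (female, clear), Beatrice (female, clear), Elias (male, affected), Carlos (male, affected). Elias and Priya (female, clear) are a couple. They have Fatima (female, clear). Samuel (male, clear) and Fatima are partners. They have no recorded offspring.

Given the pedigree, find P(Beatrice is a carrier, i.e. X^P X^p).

1/2

Jamal is clear, so Jamal is X^P Y.
Hannah is clear so carries P and passed p to Elias (X^p Y), so Hannah is X^P X^p.
Their cross gives offspring ratios 1/2 X^P X^P : 1/2 X^P X^p. Conditioning on Beatrice being clear, P(X^P X^p) = 1/2 / 1 = 1/2.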